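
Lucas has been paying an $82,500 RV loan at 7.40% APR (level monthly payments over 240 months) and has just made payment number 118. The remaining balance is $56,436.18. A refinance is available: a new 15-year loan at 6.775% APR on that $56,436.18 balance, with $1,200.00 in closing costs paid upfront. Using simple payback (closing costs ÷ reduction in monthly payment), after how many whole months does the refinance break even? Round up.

8 months

Current payment = 82,500 × 7.4%/12 / (1 − (1+0.0061667)^−240) = $659.58.
Refinanced payment = 56,436.18 × 0.0056458 / (1 − (1+0.0056458)^−180) = $500.19.
Monthly savings = $659.58 − $500.19 = $159.39.
Break-even = $1,200.00 / $159.39 = 7.53 → 8 months.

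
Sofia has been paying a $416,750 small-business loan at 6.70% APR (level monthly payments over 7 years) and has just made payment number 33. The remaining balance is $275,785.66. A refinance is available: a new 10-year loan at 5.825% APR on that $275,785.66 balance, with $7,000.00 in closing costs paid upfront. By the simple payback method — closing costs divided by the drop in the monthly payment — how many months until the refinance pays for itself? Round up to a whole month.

Current payment = 416,750 × 6.7%/12 / (1 − (1+0.0055833)^−84) = $6,228.93.
Refinanced payment = 275,785.66 × 0.0048542 / (1 − (1+0.0048542)^−120) = $3,037.61.
Monthly savings = $6,228.93 − $3,037.61 = $3,191.32.
Break-even = $7,000.00 / $3,191.32 = 2.19 → 3 months.

3 months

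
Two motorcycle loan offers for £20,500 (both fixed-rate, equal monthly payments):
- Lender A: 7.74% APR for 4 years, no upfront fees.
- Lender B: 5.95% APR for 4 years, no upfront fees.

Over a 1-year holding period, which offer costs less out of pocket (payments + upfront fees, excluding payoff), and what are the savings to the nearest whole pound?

Lender B by £204

Lender A: at 7.74% the monthly rate is 0.0064500, so the payment is 20,500 × 0.0064500 / (1 − 1.0064500^−48) = £497.97.
Lender B: at 5.95% the monthly rate is 0.0049583, so the payment is 20,500 × 0.0049583 / (1 − 1.0049583^−48) = £480.97.
Over 12 months: Lender A costs 12 × £497.97 = £5,975.64; Lender B costs 12 × £480.97 = £5,771.64.
Lender B is cheaper by £5,975.64 − £5,771.64 = £204.00.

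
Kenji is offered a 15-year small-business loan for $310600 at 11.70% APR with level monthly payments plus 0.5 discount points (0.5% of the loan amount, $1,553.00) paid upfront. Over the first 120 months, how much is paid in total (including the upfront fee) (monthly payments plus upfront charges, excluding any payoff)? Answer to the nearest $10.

Monthly rate = 11.7%/12 = 0.0097500; payment = 310,600 × 0.0097500 / (1 − (1+0.0097500)^−180) = $3,667.99.
Total outlay = 120 × $3,667.99 + $1,553.00 = $441,711.80.

$441,710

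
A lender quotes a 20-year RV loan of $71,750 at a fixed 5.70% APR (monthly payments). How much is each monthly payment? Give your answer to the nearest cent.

At 5.70% the monthly rate is 0.0047500, so the payment is 71,750 × 0.0047500 / (1 − 1.0047500^−240) = $501.70.

$501.70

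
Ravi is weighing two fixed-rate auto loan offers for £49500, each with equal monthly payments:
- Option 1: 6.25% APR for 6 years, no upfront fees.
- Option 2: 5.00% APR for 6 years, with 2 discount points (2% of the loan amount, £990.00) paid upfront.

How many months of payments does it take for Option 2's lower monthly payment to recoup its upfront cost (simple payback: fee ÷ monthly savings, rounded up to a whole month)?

Option 1: monthly rate = 6.25%/12 = 0.0052083; payment = 49,500 × 0.0052083 / (1 − (1+0.0052083)^−72) = £826.21.
Option 2: at 5.00% the monthly rate is 0.0041667, so the payment is 49,500 × 0.0041667 / (1 − 1.0041667^−72) = £797.19.
Monthly savings = £826.21 − £797.19 = £29.02.
Break-even = £990.00 / £29.02 = 34.11 → 35 months.

35 months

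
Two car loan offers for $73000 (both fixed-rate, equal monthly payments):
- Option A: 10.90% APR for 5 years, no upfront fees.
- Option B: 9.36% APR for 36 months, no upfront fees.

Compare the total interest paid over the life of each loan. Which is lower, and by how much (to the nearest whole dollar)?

Option A: at 10.90% the monthly rate is 0.0090833, so the payment is 73,000 × 0.0090833 / (1 − 1.0090833^−60) = $1,583.56.
Total interest on Option A = 60 × $1,583.56 − $73,000 = $22,013.60.
Option B: at 9.36% the monthly rate is 0.0078000, so the payment is 73,000 × 0.0078000 / (1 − 1.0078000^−36) = $2,333.63.
Total interest on Option B = 36 × $2,333.63 − $73,000 = $11,010.68.
Option B is lower by $11,002.92.

Option B by $11,003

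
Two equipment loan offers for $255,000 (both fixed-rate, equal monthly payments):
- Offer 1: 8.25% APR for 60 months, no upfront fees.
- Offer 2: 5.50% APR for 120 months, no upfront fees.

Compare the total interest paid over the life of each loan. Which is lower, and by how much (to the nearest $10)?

Offer 1: monthly rate = 8.25%/12 = 0.0068750; payment = 255,000 × 0.0068750 / (1 − (1+0.0068750)^−60) = $5,201.04.
Total interest on Offer 1 = 60 × $5,201.04 − $255,000 = $57,062.40.
Offer 2: monthly rate = 5.5%/12 = 0.0045833; payment = 255,000 × 0.0045833 / (1 − (1+0.0045833)^−120) = $2,767.42.
Total interest on Offer 2 = 120 × $2,767.42 − $255,000 = $77,090.40.
Offer 1 is lower by $20,028.00.

Offer 1 by $20,030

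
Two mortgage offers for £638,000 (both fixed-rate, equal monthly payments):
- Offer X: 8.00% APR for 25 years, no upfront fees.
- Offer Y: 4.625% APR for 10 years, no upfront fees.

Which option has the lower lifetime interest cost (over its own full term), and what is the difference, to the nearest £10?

Offer Y by £679,180

Offer X: at 8.00% the monthly rate is 0.0066667, so the payment is 638,000 × 0.0066667 / (1 − 1.0066667^−300) = £4,924.19.
Total interest on Offer X = 300 × £4,924.19 − £638,000 = £839,257.00.
Offer Y: monthly rate = 4.625%/12 = 0.0038542; payment = 638,000 × 0.0038542 / (1 − (1+0.0038542)^−120) = £6,650.64.
Total interest on Offer Y = 120 × £6,650.64 − £638,000 = £160,076.80.
Offer Y is lower by £679,180.20.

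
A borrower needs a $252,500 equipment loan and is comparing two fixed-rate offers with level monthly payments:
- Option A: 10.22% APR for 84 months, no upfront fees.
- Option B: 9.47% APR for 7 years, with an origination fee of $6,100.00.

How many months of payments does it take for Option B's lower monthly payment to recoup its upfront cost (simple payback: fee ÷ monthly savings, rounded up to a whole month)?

Option A: at 10.22% the monthly rate is 0.0085167, so the payment is 252,500 × 0.0085167 / (1 − 1.0085167^−84) = $4,220.56.
Option B: monthly rate = 9.47%/12 = 0.0078917; payment = 252,500 × 0.0078917 / (1 − (1+0.0078917)^−84) = $4,122.98.
Monthly savings = $4,220.56 − $4,122.98 = $97.58.
Break-even = $6,100.00 / $97.58 = 62.51 → 63 months.

63 months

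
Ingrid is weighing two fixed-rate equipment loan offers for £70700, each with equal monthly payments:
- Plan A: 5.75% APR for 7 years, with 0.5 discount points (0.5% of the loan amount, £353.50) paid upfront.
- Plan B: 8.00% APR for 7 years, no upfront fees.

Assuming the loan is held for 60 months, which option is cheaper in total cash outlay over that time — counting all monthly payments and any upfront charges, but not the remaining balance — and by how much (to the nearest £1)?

Plan A: at 5.75% the monthly rate is 0.0047917, so the payment is 70,700 × 0.0047917 / (1 − 1.0047917^−84) = £1,024.37.
Plan B: at 8.00% the monthly rate is 0.0066667, so the payment is 70,700 × 0.0066667 / (1 − 1.0066667^−84) = £1,101.95.
Over 60 months: Plan A costs 60 × £1,024.37 + £353.50 = £61,815.70; Plan B costs 60 × £1,101.95 = £66,117.00.
Plan A is cheaper by £66,117.00 − £61,815.70 = £4,301.30.

Plan A by £4,301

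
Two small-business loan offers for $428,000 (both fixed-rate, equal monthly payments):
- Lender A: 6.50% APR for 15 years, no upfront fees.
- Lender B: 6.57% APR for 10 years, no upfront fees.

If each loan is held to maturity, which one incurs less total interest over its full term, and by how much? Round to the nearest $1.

Lender A: at 6.50% the monthly rate is 0.0054167, so the payment is 428,000 × 0.0054167 / (1 − 1.0054167^−180) = $3,728.34.
Total interest on Lender A = 180 × $3,728.34 − $428,000 = $243,101.20.
Lender B: at 6.57% the monthly rate is 0.0054750, so the payment is 428,000 × 0.0054750 / (1 − 1.0054750^−120) = $4,875.11.
Total interest on Lender B = 120 × $4,875.11 − $428,000 = $157,013.20.
Lender B is lower by $86,088.00.

Lender B by $86,088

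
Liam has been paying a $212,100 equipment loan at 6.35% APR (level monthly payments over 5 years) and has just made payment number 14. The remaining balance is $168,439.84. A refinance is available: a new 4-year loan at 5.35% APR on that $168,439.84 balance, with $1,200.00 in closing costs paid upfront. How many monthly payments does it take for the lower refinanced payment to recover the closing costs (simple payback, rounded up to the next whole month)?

Current payment = 212,100 × 6.35%/12 / (1 − (1+0.0052917)^−60) = $4,135.09.
Refinanced payment = 168,439.84 × 0.0044583 / (1 − (1+0.0044583)^−48) = $3,905.81.
Monthly savings = $4,135.09 − $3,905.81 = $229.28.
Break-even = $1,200.00 / $229.28 = 5.23 → 6 months.

6 months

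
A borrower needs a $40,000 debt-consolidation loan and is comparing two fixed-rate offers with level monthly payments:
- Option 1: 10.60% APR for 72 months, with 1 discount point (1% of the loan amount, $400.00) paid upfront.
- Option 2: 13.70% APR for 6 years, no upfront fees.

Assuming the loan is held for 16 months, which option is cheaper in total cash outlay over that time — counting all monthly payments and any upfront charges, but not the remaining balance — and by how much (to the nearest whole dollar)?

Option 1: monthly rate = 10.6%/12 = 0.0088333; payment = 40,000 × 0.0088333 / (1 − (1+0.0088333)^−72) = $753.19.
Option 2: monthly rate = 13.7%/12 = 0.0114167; payment = 40,000 × 0.0114167 / (1 − (1+0.0114167)^−72) = $817.82.
Over 16 months: Option 1 costs 16 × $753.19 + $400.00 = $12,451.04; Option 2 costs 16 × $817.82 = $13,085.12.
Option 1 is cheaper by $13,085.12 − $12,451.04 = $634.08.

Option 1 by $634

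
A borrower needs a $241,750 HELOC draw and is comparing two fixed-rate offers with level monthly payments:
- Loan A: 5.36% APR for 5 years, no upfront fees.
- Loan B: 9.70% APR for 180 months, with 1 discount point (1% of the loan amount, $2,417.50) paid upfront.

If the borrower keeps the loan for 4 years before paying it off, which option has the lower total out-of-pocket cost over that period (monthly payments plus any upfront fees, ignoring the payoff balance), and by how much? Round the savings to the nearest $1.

Loan A: at 5.36% the monthly rate is 0.0044667, so the payment is 241,750 × 0.0044667 / (1 − 1.0044667^−60) = $4,602.10.
Loan B: monthly rate = 9.7%/12 = 0.0080833; payment = 241,750 × 0.0080833 / (1 − (1+0.0080833)^−180) = $2,553.67.
Over 48 months: Loan A costs 48 × $4,602.10 = $220,900.80; Loan B costs 48 × $2,553.67 + $2,417.50 = $124,993.66.
Loan B is cheaper by $220,900.80 − $124,993.66 = $95,907.14.

Loan B by $95,907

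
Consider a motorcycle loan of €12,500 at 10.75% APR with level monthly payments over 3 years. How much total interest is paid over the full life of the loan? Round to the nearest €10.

€2,180

Monthly rate = 10.75%/12 = 0.0089583; payment = 12,500 × 0.0089583 / (1 − (1+0.0089583)^−36) = €407.76.
Total paid = 36 × €407.76 = €14,679.36; interest = €14,679.36 − €12,500 = €2,179.36.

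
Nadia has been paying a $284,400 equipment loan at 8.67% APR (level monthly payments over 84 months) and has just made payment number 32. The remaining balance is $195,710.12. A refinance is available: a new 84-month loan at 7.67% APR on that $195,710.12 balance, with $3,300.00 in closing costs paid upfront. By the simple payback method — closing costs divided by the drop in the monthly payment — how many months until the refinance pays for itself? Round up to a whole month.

Current payment = 284,400 × 8.67%/12 / (1 − (1+0.0072250)^−84) = $4,528.25.
Refinanced payment = 195,710.12 × 0.0063917 / (1 − (1+0.0063917)^−84) = $3,018.30.
Monthly savings = $4,528.25 − $3,018.30 = $1,509.95.
Break-even = $3,300.00 / $1,509.95 = 2.19 → 3 months.

3 months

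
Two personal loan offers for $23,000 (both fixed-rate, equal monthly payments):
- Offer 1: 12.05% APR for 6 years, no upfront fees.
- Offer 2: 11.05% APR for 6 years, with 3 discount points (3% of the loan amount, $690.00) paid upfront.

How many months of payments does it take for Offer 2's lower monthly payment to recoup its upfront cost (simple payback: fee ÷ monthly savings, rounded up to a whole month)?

Offer 1: monthly rate = 12.05%/12 = 0.0100417; payment = 23,000 × 0.0100417 / (1 − (1+0.0100417)^−72) = $450.25.
Offer 2: at 11.05% the monthly rate is 0.0092083, so the payment is 23,000 × 0.0092083 / (1 − 1.0092083^−72) = $438.37.
Monthly savings = $450.25 − $438.37 = $11.88.
Break-even = $690.00 / $11.88 = 58.08 → 59 months.

59 months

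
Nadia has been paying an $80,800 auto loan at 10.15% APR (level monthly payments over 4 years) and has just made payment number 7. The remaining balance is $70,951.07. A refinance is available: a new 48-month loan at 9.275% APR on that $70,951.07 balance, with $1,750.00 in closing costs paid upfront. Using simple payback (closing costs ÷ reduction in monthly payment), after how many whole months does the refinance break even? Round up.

Current payment = 80,800 × 10.15%/12 / (1 − (1+0.0084583)^−48) = $2,055.12.
Refinanced payment = 70,951.07 × 0.0077292 / (1 − (1+0.0077292)^−48) = $1,774.90.
Monthly savings = $2,055.12 − $1,774.90 = $280.22.
Break-even = $1,750.00 / $280.22 = 6.25 → 7 months.

7 months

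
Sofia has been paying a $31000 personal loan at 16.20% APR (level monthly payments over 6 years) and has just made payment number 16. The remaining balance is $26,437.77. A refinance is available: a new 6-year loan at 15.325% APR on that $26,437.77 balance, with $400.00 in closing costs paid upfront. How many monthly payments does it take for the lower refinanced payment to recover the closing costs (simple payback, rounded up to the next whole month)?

4 months

Current payment = 31,000 × 16.2%/12 / (1 − (1+0.0135000)^−72) = $675.87.
Refinanced payment = 26,437.77 × 0.0127708 / (1 − (1+0.0127708)^−72) = $563.70.
Monthly savings = $675.87 − $563.70 = $112.17.
Break-even = $400.00 / $112.17 = 3.57 → 4 months.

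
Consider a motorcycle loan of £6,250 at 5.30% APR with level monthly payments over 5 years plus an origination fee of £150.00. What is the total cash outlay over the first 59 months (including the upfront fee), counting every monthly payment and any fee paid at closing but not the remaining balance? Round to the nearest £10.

Monthly rate = 5.3%/12 = 0.0044167; payment = 6,250 × 0.0044167 / (1 − (1+0.0044167)^−60) = £118.81.
Total outlay = 59 × £118.81 + £150.00 = £7,159.79.

£7,160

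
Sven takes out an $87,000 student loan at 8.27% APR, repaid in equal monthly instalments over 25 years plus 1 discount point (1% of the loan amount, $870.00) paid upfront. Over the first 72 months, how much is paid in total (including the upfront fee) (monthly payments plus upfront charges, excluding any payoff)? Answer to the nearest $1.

$50,342

At 8.27% the monthly rate is 0.0068917, so the payment is 87,000 × 0.0068917 / (1 − 1.0068917^−300) = $687.11.
Total outlay = 72 × $687.11 + $870.00 = $50,341.92.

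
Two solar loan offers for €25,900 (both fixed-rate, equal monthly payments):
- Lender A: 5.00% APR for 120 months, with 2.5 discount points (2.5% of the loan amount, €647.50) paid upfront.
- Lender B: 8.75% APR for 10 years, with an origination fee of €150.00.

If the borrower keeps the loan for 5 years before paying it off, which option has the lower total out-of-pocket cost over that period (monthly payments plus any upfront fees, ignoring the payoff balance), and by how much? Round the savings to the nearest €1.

Lender A by €2,496

Lender A: at 5.00% the monthly rate is 0.0041667, so the payment is 25,900 × 0.0041667 / (1 − 1.0041667^−120) = €274.71.
Lender B: at 8.75% the monthly rate is 0.0072917, so the payment is 25,900 × 0.0072917 / (1 − 1.0072917^−120) = €324.60.
Over 60 months: Lender A costs 60 × €274.71 + €647.50 = €17,130.10; Lender B costs 60 × €324.60 + €150.00 = €19,626.00.
Lender A is cheaper by €19,626.00 − €17,130.10 = €2,495.90.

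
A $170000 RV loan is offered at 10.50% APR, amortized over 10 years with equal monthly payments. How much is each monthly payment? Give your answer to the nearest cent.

At 10.50% the monthly rate is 0.0087500, so the payment is 170,000 × 0.0087500 / (1 − 1.0087500^−120) = $2,293.89.

$2,293.89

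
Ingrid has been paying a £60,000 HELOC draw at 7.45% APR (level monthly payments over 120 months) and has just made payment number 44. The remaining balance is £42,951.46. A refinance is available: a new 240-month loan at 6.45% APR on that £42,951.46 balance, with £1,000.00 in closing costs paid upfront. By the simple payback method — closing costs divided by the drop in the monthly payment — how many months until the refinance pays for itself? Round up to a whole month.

3 months

Current payment = 60,000 × 7.45%/12 / (1 − (1+0.0062083)^−120) = £710.65.
Refinanced payment = 42,951.46 × 0.0053750 / (1 − (1+0.0053750)^−240) = £318.97.
Monthly savings = £710.65 − £318.97 = £391.68.
Break-even = £1,000.00 / £391.68 = 2.55 → 3 months.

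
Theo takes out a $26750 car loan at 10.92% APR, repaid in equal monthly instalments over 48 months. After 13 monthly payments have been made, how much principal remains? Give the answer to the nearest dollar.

$20,612

With monthly rate i = 10.92%/12 = 0.0091000, the balance after k of n payments is P · [(1+i)^n − (1+i)^k] / [(1+i)^n − 1].
(1+0.0091000)^48 = 1.54469200 and (1+0.0091000)^13 = 1.12497969, so the balance is 26,750 × (1.54469200 − 1.12497969) / (1.54469200 − 1) = $20,612.21.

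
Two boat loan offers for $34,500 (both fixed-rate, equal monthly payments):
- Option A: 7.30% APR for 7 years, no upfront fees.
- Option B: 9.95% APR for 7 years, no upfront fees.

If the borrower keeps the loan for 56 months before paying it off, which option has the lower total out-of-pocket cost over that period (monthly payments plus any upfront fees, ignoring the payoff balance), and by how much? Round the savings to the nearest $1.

Option A by $2,580

Option A: at 7.30% the monthly rate is 0.0060833, so the payment is 34,500 × 0.0060833 / (1 − 1.0060833^−84) = $525.77.
Option B: at 9.95% the monthly rate is 0.0082917, so the payment is 34,500 × 0.0082917 / (1 − 1.0082917^−84) = $571.85.
Over 56 months: Option A costs 56 × $525.77 = $29,443.12; Option B costs 56 × $571.85 = $32,023.60.
Option A is cheaper by $32,023.60 − $29,443.12 = $2,580.48.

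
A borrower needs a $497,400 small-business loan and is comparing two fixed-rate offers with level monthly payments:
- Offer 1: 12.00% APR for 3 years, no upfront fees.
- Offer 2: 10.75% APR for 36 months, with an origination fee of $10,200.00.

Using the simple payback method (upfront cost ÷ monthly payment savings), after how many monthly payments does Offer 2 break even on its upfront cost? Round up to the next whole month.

35 months

Offer 1: at 12.00% the monthly rate is 0.0100000, so the payment is 497,400 × 0.0100000 / (1 − 1.0100000^−36) = $16,520.80.
Offer 2: at 10.75% the monthly rate is 0.0089583, so the payment is 497,400 × 0.0089583 / (1 − 1.0089583^−36) = $16,225.41.
Monthly savings = $16,520.80 − $16,225.41 = $295.39.
Break-even = $10,200.00 / $295.39 = 34.53 → 35 months.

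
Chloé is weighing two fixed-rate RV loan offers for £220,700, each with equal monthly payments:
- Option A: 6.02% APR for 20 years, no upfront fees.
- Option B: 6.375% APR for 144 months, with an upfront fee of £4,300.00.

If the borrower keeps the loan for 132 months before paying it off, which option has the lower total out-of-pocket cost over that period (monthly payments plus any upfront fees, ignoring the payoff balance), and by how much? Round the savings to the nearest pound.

Option A: monthly rate = 6.02%/12 = 0.0050167; payment = 220,700 × 0.0050167 / (1 − (1+0.0050167)^−240) = £1,583.71.
Option B: at 6.375% the monthly rate is 0.0053125, so the payment is 220,700 × 0.0053125 / (1 − 1.0053125^−144) = £2,196.77.
Over 132 months: Option A costs 132 × £1,583.71 = £209,049.72; Option B costs 132 × £2,196.77 + £4,300.00 = £294,273.64.
Option A is cheaper by £294,273.64 − £209,049.72 = £85,223.92.

Option A by £85,224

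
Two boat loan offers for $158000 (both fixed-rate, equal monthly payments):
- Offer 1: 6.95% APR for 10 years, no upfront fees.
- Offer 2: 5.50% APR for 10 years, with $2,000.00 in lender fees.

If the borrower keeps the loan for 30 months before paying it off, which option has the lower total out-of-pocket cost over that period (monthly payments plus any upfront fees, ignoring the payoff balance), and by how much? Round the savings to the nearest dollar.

Offer 2 by $1,472

Offer 1: monthly rate = 6.95%/12 = 0.0057917; payment = 158,000 × 0.0057917 / (1 − (1+0.0057917)^−120) = $1,830.45.
Offer 2: monthly rate = 5.5%/12 = 0.0045833; payment = 158,000 × 0.0045833 / (1 − (1+0.0045833)^−120) = $1,714.72.
Over 30 months: Offer 1 costs 30 × $1,830.45 = $54,913.50; Offer 2 costs 30 × $1,714.72 + $2,000.00 = $53,441.60.
Offer 2 is cheaper by $54,913.50 − $53,441.60 = $1,471.90.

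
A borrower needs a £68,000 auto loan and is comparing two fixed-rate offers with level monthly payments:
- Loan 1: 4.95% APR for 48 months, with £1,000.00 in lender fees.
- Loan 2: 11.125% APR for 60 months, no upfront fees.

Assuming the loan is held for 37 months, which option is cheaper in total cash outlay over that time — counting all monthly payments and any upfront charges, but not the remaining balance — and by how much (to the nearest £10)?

Loan 1: monthly rate = 4.95%/12 = 0.0041250; payment = 68,000 × 0.0041250 / (1 − (1+0.0041250)^−48) = £1,564.45.
Loan 2: monthly rate = 11.125%/12 = 0.0092708; payment = 68,000 × 0.0092708 / (1 − (1+0.0092708)^−60) = £1,482.73.
Over 37 months: Loan 1 costs 37 × £1,564.45 + £1,000.00 = £58,884.65; Loan 2 costs 37 × £1,482.73 = £54,861.01.
Loan 2 is cheaper by £58,884.65 − £54,861.01 = £4,023.64.

Loan 2 by £4,020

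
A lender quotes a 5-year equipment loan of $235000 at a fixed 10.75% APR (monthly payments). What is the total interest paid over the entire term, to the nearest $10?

$69,810

At 10.75% the monthly rate is 0.0089583, so the payment is 235,000 × 0.0089583 / (1 − 1.0089583^−60) = $5,080.22.
Total paid = 60 × $5,080.22 = $304,813.20; interest = $304,813.20 − $235,000 = $69,813.20.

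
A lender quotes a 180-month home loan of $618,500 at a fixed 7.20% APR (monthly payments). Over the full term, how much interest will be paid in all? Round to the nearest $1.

$394,655

Monthly rate = 7.2%/12 = 0.0060000; payment = 618,500 × 0.0060000 / (1 − (1+0.0060000)^−180) = $5,628.64.
Total paid = 180 × $5,628.64 = $1,013,155.20; interest = $1,013,155.20 − $618,500 = $394,655.20.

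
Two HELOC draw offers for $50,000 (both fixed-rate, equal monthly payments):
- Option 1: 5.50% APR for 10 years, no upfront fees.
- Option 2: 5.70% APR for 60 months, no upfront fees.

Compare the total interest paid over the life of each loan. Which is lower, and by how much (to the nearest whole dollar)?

Option 2 by $7,535

Option 1: monthly rate = 5.5%/12 = 0.0045833; payment = 50,000 × 0.0045833 / (1 − (1+0.0045833)^−120) = $542.63.
Total interest on Option 1 = 120 × $542.63 − $50,000 = $15,115.60.
Option 2: at 5.70% the monthly rate is 0.0047500, so the payment is 50,000 × 0.0047500 / (1 − 1.0047500^−60) = $959.68.
Total interest on Option 2 = 60 × $959.68 − $50,000 = $7,580.80.
Option 2 is lower by $7,534.80.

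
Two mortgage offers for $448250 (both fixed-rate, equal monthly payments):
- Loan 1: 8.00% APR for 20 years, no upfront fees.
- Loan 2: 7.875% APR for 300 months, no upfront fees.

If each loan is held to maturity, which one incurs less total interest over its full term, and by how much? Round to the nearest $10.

Loan 1 by $126,950

Loan 1: at 8.00% the monthly rate is 0.0066667, so the payment is 448,250 × 0.0066667 / (1 − 1.0066667^−240) = $3,749.34.
Total interest on Loan 1 = 240 × $3,749.34 − $448,250 = $451,591.60.
Loan 2: monthly rate = 7.875%/12 = 0.0065625; payment = 448,250 × 0.0065625 / (1 − (1+0.0065625)^−300) = $3,422.63.
Total interest on Loan 2 = 300 × $3,422.63 − $448,250 = $578,539.00.
Loan 1 is lower by $126,947.40.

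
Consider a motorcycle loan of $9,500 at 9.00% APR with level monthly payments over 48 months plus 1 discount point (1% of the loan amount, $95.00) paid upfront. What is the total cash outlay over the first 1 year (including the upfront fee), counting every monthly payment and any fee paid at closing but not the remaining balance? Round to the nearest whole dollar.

Monthly rate = 9%/12 = 0.0075000; payment = 9,500 × 0.0075000 / (1 − (1+0.0075000)^−48) = $236.41.
Total outlay = 12 × $236.41 + $95.00 = $2,931.92.

$2,932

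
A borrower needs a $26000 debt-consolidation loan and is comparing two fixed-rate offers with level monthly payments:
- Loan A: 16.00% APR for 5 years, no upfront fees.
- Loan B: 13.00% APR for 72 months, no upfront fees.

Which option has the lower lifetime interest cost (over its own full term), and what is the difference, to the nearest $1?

Loan A: at 16.00% the monthly rate is 0.0133333, so the payment is 26,000 × 0.0133333 / (1 − 1.0133333^−60) = $632.27.
Total interest on Loan A = 60 × $632.27 − $26,000 = $11,936.20.
Loan B: at 13.00% the monthly rate is 0.0108333, so the payment is 26,000 × 0.0108333 / (1 − 1.0108333^−72) = $521.93.
Total interest on Loan B = 72 × $521.93 − $26,000 = $11,578.96.
Loan B is lower by $357.24.

Loan B by $357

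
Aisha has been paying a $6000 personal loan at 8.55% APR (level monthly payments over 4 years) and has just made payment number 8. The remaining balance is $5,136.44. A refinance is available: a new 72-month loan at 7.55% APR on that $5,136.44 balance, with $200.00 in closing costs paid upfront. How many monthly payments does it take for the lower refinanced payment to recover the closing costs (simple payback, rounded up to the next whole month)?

4 months

Current payment = 6,000 × 8.55%/12 / (1 − (1+0.0071250)^−48) = $148.03.
Refinanced payment = 5,136.44 × 0.0062917 / (1 − (1+0.0062917)^−72) = $88.93.
Monthly savings = $148.03 − $88.93 = $59.10.
Break-even = $200.00 / $59.10 = 3.38 → 4 months.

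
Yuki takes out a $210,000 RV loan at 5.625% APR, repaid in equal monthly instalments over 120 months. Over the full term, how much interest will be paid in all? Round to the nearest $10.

$65,050

At 5.625% the monthly rate is 0.0046875, so the payment is 210,000 × 0.0046875 / (1 − 1.0046875^−120) = $2,292.08.
Total paid = 120 × $2,292.08 = $275,049.60; interest = $275,049.60 − $210,000 = $65,049.60.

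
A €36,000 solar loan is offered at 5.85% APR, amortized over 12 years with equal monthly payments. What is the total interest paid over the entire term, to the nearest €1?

At 5.85% the monthly rate is 0.0048750, so the payment is 36,000 × 0.0048750 / (1 − 1.0048750^−144) = €348.52.
Total paid = 144 × €348.52 = €50,186.88; interest = €50,186.88 − €36,000 = €14,186.88.

€14,187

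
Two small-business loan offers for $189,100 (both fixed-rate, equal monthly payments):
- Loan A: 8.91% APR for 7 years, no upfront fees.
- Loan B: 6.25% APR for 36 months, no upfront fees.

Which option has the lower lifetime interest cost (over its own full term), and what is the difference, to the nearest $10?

Loan A: monthly rate = 8.91%/12 = 0.0074250; payment = 189,100 × 0.0074250 / (1 − (1+0.0074250)^−84) = $3,033.81.
Total interest on Loan A = 84 × $3,033.81 − $189,100 = $65,740.04.
Loan B: at 6.25% the monthly rate is 0.0052083, so the payment is 189,100 × 0.0052083 / (1 − 1.0052083^−36) = $5,774.23.
Total interest on Loan B = 36 × $5,774.23 − $189,100 = $18,772.28.
Loan B is lower by $46,967.76.

Loan B by $46,970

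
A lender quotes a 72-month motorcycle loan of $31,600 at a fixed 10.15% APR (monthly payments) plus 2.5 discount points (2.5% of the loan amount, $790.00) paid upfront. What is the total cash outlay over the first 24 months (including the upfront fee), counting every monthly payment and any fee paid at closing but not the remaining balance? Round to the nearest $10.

Monthly rate = 10.15%/12 = 0.0084583; payment = 31,600 × 0.0084583 / (1 − (1+0.0084583)^−72) = $587.81.
Total outlay = 24 × $587.81 + $790.00 = $14,897.44.

$14,900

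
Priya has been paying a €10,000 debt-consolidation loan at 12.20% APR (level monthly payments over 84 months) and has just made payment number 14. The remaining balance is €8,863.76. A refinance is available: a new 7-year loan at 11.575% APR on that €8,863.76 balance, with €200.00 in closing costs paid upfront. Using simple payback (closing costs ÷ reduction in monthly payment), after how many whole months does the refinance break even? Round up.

Current payment = 10,000 × 12.2%/12 / (1 − (1+0.0101667)^−84) = €177.60.
Refinanced payment = 8,863.76 × 0.0096458 / (1 − (1+0.0096458)^−84) = €154.46.
Monthly savings = €177.60 − €154.46 = €23.14.
Break-even = €200.00 / €23.14 = 8.64 → 9 months.

9 months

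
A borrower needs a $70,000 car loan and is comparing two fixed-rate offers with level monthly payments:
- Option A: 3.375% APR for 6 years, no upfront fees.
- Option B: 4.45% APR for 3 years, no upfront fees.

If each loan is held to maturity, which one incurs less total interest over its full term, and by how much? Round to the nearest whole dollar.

Option A: monthly rate = 3.375%/12 = 0.0028125; payment = 70,000 × 0.0028125 / (1 − (1+0.0028125)^−72) = $1,075.34.
Total interest on Option A = 72 × $1,075.34 − $70,000 = $7,424.48.
Option B: at 4.45% the monthly rate is 0.0037083, so the payment is 70,000 × 0.0037083 / (1 − 1.0037083^−36) = $2,080.72.
Total interest on Option B = 36 × $2,080.72 − $70,000 = $4,905.92.
Option B is lower by $2,518.56.

Option B by $2,519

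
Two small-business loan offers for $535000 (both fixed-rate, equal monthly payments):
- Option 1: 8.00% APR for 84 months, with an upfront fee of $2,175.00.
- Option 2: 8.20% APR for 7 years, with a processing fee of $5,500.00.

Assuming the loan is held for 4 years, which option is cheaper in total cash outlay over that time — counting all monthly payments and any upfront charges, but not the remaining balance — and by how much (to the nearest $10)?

Option 1: at 8.00% the monthly rate is 0.0066667, so the payment is 535,000 × 0.0066667 / (1 − 1.0066667^−84) = $8,338.62.
Option 2: monthly rate = 8.2%/12 = 0.0068333; payment = 535,000 × 0.0068333 / (1 − (1+0.0068333)^−84) = $8,392.03.
Over 48 months: Option 1 costs 48 × $8,338.62 + $2,175.00 = $402,428.76; Option 2 costs 48 × $8,392.03 + $5,500.00 = $408,317.44.
Option 1 is cheaper by $408,317.44 − $402,428.76 = $5,888.68.

Option 1 by $5,890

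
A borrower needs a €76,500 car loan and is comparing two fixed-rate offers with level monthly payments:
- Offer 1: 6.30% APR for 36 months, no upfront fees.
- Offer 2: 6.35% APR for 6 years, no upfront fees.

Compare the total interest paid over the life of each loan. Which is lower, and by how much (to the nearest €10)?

Offer 1: monthly rate = 6.3%/12 = 0.0052500; payment = 76,500 × 0.0052500 / (1 − (1+0.0052500)^−36) = €2,337.69.
Total interest on Offer 1 = 36 × €2,337.69 − €76,500 = €7,656.84.
Offer 2: monthly rate = 6.35%/12 = 0.0052917; payment = 76,500 × 0.0052917 / (1 − (1+0.0052917)^−72) = €1,280.50.
Total interest on Offer 2 = 72 × €1,280.50 − €76,500 = €15,696.00.
Offer 1 is lower by €8,039.16.

Offer 1 by €8,040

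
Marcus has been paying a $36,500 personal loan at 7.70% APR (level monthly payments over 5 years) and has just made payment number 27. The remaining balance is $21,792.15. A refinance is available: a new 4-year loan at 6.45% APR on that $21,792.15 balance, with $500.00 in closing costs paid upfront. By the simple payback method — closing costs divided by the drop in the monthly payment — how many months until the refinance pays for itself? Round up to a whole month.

3 months

Current payment = 36,500 × 7.7%/12 / (1 − (1+0.0064167)^−60) = $734.86.
Refinanced payment = 21,792.15 × 0.0053750 / (1 − (1+0.0053750)^−48) = $516.30.
Monthly savings = $734.86 − $516.30 = $218.56.
Break-even = $500.00 / $218.56 = 2.29 → 3 months.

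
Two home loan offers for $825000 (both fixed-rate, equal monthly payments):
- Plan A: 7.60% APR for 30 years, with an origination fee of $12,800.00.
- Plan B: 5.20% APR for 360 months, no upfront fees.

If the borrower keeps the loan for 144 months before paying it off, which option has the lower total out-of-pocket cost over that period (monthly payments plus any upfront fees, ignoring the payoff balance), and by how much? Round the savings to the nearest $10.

Plan B by $199,270

Plan A: monthly rate = 7.6%/12 = 0.0063333; payment = 825,000 × 0.0063333 / (1 − (1+0.0063333)^−360) = $5,825.12.
Plan B: monthly rate = 5.2%/12 = 0.0043333; payment = 825,000 × 0.0043333 / (1 − (1+0.0043333)^−360) = $4,530.16.
Over 144 months: Plan A costs 144 × $5,825.12 + $12,800.00 = $851,617.28; Plan B costs 144 × $4,530.16 = $652,343.04.
Plan B is cheaper by $851,617.28 − $652,343.04 = $199,274.24.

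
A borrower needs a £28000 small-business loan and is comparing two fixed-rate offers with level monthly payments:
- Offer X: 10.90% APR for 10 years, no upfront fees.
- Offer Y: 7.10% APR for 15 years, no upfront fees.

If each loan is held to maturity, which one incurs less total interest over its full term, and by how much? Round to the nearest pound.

Offer X: at 10.90% the monthly rate is 0.0090833, so the payment is 28,000 × 0.0090833 / (1 − 1.0090833^−120) = £384.12.
Total interest on Offer X = 120 × £384.12 − £28,000 = £18,094.40.
Offer Y: at 7.10% the monthly rate is 0.0059167, so the payment is 28,000 × 0.0059167 / (1 − 1.0059167^−180) = £253.24.
Total interest on Offer Y = 180 × £253.24 − £28,000 = £17,583.20.
Offer Y is lower by £511.20.

Offer Y by £511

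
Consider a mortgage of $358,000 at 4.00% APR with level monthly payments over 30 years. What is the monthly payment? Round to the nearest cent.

At 4.00% the monthly rate is 0.0033333, so the payment is 358,000 × 0.0033333 / (1 − 1.0033333^−360) = $1,709.15.

$1,709.15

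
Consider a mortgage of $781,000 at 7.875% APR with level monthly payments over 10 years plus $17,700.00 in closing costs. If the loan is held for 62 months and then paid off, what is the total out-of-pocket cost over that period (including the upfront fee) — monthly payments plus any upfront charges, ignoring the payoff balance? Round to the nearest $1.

At 7.875% the monthly rate is 0.0065625, so the payment is 781,000 × 0.0065625 / (1 − 1.0065625^−120) = $9,424.18.
Total outlay = 62 × $9,424.18 + $17,700.00 = $601,999.16.

$601,999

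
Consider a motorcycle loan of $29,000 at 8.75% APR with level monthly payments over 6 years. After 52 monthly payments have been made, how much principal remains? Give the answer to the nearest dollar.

With monthly rate i = 8.75%/12 = 0.0072917, the balance after k of n payments is P · [(1+i)^n − (1+i)^k] / [(1+i)^n − 1].
(1+0.0072917)^72 = 1.68724191 and (1+0.0072917)^52 = 1.45905793, so the balance is 29,000 × (1.68724191 − 1.45905793) / (1.68724191 − 1) = $9,628.83.

$9,629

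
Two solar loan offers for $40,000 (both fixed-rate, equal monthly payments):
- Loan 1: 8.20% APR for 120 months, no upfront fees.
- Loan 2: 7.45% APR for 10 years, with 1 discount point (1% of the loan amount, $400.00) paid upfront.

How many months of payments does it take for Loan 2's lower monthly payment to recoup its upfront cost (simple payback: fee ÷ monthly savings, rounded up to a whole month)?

26 months

Loan 1: monthly rate = 8.2%/12 = 0.0068333; payment = 40,000 × 0.0068333 / (1 − (1+0.0068333)^−120) = $489.55.
Loan 2: monthly rate = 7.45%/12 = 0.0062083; payment = 40,000 × 0.0062083 / (1 − (1+0.0062083)^−120) = $473.76.
Monthly savings = $489.55 − $473.76 = $15.79.
Break-even = $400.00 / $15.79 = 25.33 → 26 months.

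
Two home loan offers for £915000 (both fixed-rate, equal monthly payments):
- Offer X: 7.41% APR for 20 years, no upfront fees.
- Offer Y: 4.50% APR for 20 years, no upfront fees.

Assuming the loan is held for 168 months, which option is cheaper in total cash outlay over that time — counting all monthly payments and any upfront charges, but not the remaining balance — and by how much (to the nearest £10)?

Offer X: monthly rate = 7.41%/12 = 0.0061750; payment = 915,000 × 0.0061750 / (1 − (1+0.0061750)^−240) = £7,320.91.
Offer Y: at 4.50% the monthly rate is 0.0037500, so the payment is 915,000 × 0.0037500 / (1 − 1.0037500^−240) = £5,788.74.
Over 168 months: Offer X costs 168 × £7,320.91 = £1,229,912.88; Offer Y costs 168 × £5,788.74 = £972,508.32.
Offer Y is cheaper by £1,229,912.88 − £972,508.32 = £257,404.56.

Offer Y by £257,400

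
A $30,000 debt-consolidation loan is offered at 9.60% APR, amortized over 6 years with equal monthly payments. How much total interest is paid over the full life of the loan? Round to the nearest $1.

Monthly rate = 9.6%/12 = 0.0080000; payment = 30,000 × 0.0080000 / (1 − (1+0.0080000)^−72) = $549.74.
Total paid = 72 × $549.74 = $39,581.28; interest = $39,581.28 − $30,000 = $9,581.28.

$9,581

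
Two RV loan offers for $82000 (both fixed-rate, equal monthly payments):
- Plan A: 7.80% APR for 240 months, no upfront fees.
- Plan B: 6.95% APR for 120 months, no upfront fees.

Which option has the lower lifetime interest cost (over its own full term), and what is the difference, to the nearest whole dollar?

Plan A: at 7.80% the monthly rate is 0.0065000, so the payment is 82,000 × 0.0065000 / (1 − 1.0065000^−240) = $675.71.
Total interest on Plan A = 240 × $675.71 − $82,000 = $80,170.40.
Plan B: monthly rate = 6.95%/12 = 0.0057917; payment = 82,000 × 0.0057917 / (1 − (1+0.0057917)^−120) = $949.98.
Total interest on Plan B = 120 × $949.98 − $82,000 = $31,997.60.
Plan B is lower by $48,172.80.

Plan B by $48,173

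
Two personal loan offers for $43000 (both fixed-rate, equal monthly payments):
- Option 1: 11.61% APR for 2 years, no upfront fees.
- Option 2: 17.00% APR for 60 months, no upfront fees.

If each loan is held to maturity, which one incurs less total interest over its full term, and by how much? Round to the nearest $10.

Option 1: at 11.61% the monthly rate is 0.0096750, so the payment is 43,000 × 0.0096750 / (1 − 1.0096750^−24) = $2,016.34.
Total interest on Option 1 = 24 × $2,016.34 − $43,000 = $5,392.16.
Option 2: at 17.00% the monthly rate is 0.0141667, so the payment is 43,000 × 0.0141667 / (1 − 1.0141667^−60) = $1,068.66.
Total interest on Option 2 = 60 × $1,068.66 − $43,000 = $21,119.60.
Option 1 is lower by $15,727.44.

Option 1 by $15,730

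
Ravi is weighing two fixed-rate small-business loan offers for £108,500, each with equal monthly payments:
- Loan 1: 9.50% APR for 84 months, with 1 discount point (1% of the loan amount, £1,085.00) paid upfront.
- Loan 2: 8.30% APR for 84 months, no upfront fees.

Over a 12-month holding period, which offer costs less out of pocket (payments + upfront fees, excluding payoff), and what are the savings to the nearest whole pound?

Loan 2 by £1,876

Loan 1: at 9.50% the monthly rate is 0.0079167, so the payment is 108,500 × 0.0079167 / (1 − 1.0079167^−84) = £1,773.32.
Loan 2: at 8.30% the monthly rate is 0.0069167, so the payment is 108,500 × 0.0069167 / (1 − 1.0069167^−84) = £1,707.37.
Over 12 months: Loan 1 costs 12 × £1,773.32 + £1,085.00 = £22,364.84; Loan 2 costs 12 × £1,707.37 = £20,488.44.
Loan 2 is cheaper by £22,364.84 − £20,488.44 = £1,876.40.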